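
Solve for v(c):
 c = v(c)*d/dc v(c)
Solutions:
 v(c) = -sqrt(C1 + c^2)
 v(c) = sqrt(C1 + c^2)


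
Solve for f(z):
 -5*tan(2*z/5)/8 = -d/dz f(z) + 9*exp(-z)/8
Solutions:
 f(z) = C1 + 25*log(tan(2*z/5)^2 + 1)/32 - 9*exp(-z)/8


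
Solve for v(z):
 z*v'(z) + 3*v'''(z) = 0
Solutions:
 v(z) = C1 + Integral(C2*airyai(-3^(2/3)*z/3) + C3*airybi(-3^(2/3)*z/3), z)


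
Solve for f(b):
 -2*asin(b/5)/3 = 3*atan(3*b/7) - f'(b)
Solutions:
 f(b) = C1 + 2*b*asin(b/5)/3 + 3*b*atan(3*b/7) + 2*sqrt(25 - b^2)/3 - 7*log(9*b^2 + 49)/2


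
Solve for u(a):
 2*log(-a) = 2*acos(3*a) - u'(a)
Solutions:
 u(a) = C1 - 2*a*log(-a) + 2*a*acos(3*a) + 2*a - 2*sqrt(1 - 9*a^2)/3


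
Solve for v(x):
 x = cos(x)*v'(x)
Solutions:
 v(x) = C1 + Integral(x/cos(x), x)


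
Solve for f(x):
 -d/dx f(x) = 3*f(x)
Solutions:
 f(x) = C1*exp(-3*x)


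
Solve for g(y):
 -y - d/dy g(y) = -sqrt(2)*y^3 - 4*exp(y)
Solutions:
 g(y) = C1 + sqrt(2)*y^4/4 - y^2/2 + 4*exp(y)


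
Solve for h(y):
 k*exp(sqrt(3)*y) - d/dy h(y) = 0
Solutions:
 h(y) = C1 + sqrt(3)*k*exp(sqrt(3)*y)/3


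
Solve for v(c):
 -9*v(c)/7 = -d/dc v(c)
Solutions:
 v(c) = C1*exp(9*c/7)


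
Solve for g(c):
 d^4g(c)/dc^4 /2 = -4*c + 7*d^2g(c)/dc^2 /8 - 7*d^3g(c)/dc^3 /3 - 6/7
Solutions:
 g(c) = C1 + C2*c + C3*exp(c*(-14 + sqrt(259))/6) + C4*exp(-c*(14 + sqrt(259))/6) + 16*c^3/21 + 968*c^2/147


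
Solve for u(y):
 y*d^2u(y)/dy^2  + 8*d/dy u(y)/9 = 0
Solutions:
 u(y) = C1 + C2*y^(1/9)


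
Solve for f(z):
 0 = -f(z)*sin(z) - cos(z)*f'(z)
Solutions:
 f(z) = C1*cos(z)


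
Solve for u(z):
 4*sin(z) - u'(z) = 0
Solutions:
 u(z) = C1 - 4*cos(z)


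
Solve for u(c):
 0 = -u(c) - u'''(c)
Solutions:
 u(c) = C3*exp(-c) + (C1*sin(sqrt(3)*c/2) + C2*cos(sqrt(3)*c/2))*exp(c/2)


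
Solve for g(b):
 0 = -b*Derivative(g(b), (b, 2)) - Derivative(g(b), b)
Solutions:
 g(b) = C1 + C2*log(b)


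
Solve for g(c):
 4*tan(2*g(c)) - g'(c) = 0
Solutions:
 g(c) = -asin(C1*exp(8*c))/2 + pi/2
 g(c) = asin(C1*exp(8*c))/2


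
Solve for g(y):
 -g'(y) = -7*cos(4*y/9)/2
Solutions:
 g(y) = C1 + 63*sin(4*y/9)/8


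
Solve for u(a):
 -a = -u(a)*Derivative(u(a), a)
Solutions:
 u(a) = -sqrt(C1 + a^2)
 u(a) = sqrt(C1 + a^2)


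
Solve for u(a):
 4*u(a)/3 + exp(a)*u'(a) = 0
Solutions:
 u(a) = C1*exp(4*exp(-a)/3)


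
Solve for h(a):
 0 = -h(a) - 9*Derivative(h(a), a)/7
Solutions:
 h(a) = C1*exp(-7*a/9)


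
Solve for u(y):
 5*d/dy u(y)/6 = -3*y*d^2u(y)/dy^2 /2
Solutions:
 u(y) = C1 + C2*y^(4/9)


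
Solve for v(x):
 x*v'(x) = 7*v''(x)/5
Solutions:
 v(x) = C1 + C2*erfi(sqrt(70)*x/14)


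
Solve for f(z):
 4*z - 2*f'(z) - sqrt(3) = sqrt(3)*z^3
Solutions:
 f(z) = C1 - sqrt(3)*z^4/8 + z^2 - sqrt(3)*z/2


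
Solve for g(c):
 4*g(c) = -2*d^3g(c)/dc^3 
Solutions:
 g(c) = C3*exp(-2^(1/3)*c) + (C1*sin(2^(1/3)*sqrt(3)*c/2) + C2*cos(2^(1/3)*sqrt(3)*c/2))*exp(2^(1/3)*c/2)


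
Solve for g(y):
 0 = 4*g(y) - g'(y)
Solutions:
 g(y) = C1*exp(4*y)


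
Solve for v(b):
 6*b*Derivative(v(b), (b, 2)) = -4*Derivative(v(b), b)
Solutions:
 v(b) = C1 + C2*b^(1/3)


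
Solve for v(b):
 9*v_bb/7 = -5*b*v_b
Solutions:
 v(b) = C1 + C2*erf(sqrt(70)*b/6)


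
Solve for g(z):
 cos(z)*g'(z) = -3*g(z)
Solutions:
 g(z) = C1*(sin(z) - 1)^(3/2)/(sin(z) + 1)^(3/2)


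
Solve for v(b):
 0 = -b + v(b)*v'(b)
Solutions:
 v(b) = -sqrt(C1 + b^2)
 v(b) = sqrt(C1 + b^2)


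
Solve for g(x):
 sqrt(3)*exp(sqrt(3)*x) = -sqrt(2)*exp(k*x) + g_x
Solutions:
 g(x) = C1 + exp(sqrt(3)*x) + sqrt(2)*exp(k*x)/k


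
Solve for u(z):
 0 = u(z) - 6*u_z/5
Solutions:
 u(z) = C1*exp(5*z/6)


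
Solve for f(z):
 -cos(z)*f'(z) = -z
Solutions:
 f(z) = C1 + Integral(z/cos(z), z)


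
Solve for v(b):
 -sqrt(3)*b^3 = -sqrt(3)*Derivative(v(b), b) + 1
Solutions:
 v(b) = C1 + b^4/4 + sqrt(3)*b/3


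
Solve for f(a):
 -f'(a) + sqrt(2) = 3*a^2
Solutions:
 f(a) = C1 - a^3 + sqrt(2)*a


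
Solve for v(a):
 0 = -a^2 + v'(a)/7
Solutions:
 v(a) = C1 + 7*a^3/3


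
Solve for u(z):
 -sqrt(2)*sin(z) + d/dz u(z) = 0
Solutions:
 u(z) = C1 - sqrt(2)*cos(z)


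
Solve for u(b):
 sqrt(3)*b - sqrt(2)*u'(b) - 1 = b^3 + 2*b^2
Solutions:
 u(b) = C1 - sqrt(2)*b^4/8 - sqrt(2)*b^3/3 + sqrt(6)*b^2/4 - sqrt(2)*b/2


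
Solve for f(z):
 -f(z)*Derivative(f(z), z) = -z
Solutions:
 f(z) = -sqrt(C1 + z^2)
 f(z) = sqrt(C1 + z^2)


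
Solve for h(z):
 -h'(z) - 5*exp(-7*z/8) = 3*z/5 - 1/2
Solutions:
 h(z) = C1 - 3*z^2/10 + z/2 + 40*exp(-7*z/8)/7


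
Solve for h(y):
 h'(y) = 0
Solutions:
 h(y) = C1


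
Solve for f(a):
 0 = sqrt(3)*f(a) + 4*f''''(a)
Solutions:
 f(a) = (C1*sin(3^(1/8)*a/2) + C2*cos(3^(1/8)*a/2))*exp(-3^(1/8)*a/2) + (C3*sin(3^(1/8)*a/2) + C4*cos(3^(1/8)*a/2))*exp(3^(1/8)*a/2)


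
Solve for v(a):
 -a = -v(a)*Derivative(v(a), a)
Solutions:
 v(a) = -sqrt(C1 + a^2)
 v(a) = sqrt(C1 + a^2)


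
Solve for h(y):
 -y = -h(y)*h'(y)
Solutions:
 h(y) = -sqrt(C1 + y^2)
 h(y) = sqrt(C1 + y^2)


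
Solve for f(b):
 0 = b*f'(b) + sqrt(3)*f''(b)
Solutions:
 f(b) = C1 + C2*erf(sqrt(2)*3^(3/4)*b/6)


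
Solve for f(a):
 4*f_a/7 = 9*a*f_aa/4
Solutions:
 f(a) = C1 + C2*a^(79/63)


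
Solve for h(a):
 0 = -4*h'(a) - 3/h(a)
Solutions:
 h(a) = -sqrt(C1 - 6*a)/2
 h(a) = sqrt(C1 - 6*a)/2


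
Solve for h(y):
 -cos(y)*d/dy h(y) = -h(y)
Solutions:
 h(y) = C1*sqrt(sin(y) + 1)/sqrt(sin(y) - 1)


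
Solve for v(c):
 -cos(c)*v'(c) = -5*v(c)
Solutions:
 v(c) = C1*sqrt(sin(c) + 1)*(sin(c)^2 + 2*sin(c) + 1)/(sqrt(sin(c) - 1)*(sin(c)^2 - 2*sin(c) + 1))


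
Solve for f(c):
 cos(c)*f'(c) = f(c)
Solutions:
 f(c) = C1*sqrt(sin(c) + 1)/sqrt(sin(c) - 1)


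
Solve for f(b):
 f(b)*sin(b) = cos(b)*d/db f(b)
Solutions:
 f(b) = C1/cos(b)


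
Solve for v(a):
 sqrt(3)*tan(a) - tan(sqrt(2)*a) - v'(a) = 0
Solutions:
 v(a) = C1 - sqrt(3)*log(cos(a)) + sqrt(2)*log(cos(sqrt(2)*a))/2


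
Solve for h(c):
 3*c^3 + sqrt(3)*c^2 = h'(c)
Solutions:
 h(c) = C1 + 3*c^4/4 + sqrt(3)*c^3/3


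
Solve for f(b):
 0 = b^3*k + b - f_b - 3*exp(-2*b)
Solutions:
 f(b) = C1 + b^4*k/4 + b^2/2 + 3*exp(-2*b)/2


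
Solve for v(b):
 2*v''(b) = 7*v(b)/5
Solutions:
 v(b) = C1*exp(-sqrt(70)*b/10) + C2*exp(sqrt(70)*b/10)


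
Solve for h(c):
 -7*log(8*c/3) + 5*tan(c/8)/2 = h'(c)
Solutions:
 h(c) = C1 - 7*c*log(c) - 21*c*log(2) + 7*c + 7*c*log(3) - 20*log(cos(c/8))


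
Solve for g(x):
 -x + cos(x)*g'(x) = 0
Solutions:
 g(x) = C1 + Integral(x/cos(x), x)


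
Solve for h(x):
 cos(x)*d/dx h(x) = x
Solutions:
 h(x) = C1 + Integral(x/cos(x), x)


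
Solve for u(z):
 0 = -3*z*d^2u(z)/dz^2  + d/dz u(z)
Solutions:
 u(z) = C1 + C2*z^(4/3)


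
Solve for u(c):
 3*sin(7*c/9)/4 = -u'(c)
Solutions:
 u(c) = C1 + 27*cos(7*c/9)/28


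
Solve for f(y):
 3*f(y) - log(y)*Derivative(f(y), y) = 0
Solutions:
 f(y) = C1*exp(3*li(y))


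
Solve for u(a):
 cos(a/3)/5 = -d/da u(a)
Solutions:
 u(a) = C1 - 3*sin(a/3)/5


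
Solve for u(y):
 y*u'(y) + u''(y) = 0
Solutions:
 u(y) = C1 + C2*erf(sqrt(2)*y/2)


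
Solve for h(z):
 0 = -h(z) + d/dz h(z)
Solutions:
 h(z) = C1*exp(z)


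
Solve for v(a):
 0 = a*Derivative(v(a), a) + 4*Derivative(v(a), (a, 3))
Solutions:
 v(a) = C1 + Integral(C2*airyai(-2^(1/3)*a/2) + C3*airybi(-2^(1/3)*a/2), a)


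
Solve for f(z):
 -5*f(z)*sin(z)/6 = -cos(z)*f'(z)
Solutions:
 f(z) = C1/cos(z)^(5/6)


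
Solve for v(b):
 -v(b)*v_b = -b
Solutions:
 v(b) = -sqrt(C1 + b^2)
 v(b) = sqrt(C1 + b^2)


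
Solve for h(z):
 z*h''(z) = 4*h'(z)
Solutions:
 h(z) = C1 + C2*z^5


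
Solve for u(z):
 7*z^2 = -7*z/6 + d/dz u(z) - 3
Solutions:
 u(z) = C1 + 7*z^3/3 + 7*z^2/12 + 3*z


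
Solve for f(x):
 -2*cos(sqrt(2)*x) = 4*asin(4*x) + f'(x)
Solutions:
 f(x) = C1 - 4*x*asin(4*x) - sqrt(1 - 16*x^2) - sqrt(2)*sin(sqrt(2)*x)


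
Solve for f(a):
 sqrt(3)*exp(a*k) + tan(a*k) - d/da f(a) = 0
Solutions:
 f(a) = C1 + sqrt(3)*Piecewise((exp(a*k)/k, Ne(k, 0)), (a, True)) + Piecewise((-log(cos(a*k))/k, Ne(k, 0)), (0, True))


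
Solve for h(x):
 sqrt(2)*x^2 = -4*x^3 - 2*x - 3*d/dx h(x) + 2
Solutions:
 h(x) = C1 - x^4/3 - sqrt(2)*x^3/9 - x^2/3 + 2*x/3


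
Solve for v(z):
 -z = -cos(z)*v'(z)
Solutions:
 v(z) = C1 + Integral(z/cos(z), z)


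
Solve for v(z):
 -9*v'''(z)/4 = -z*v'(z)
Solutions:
 v(z) = C1 + Integral(C2*airyai(2^(2/3)*3^(1/3)*z/3) + C3*airybi(2^(2/3)*3^(1/3)*z/3), z)


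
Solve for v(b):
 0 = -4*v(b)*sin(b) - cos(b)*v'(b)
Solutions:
 v(b) = C1*cos(b)^4


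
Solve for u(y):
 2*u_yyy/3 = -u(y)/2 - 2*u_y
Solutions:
 u(y) = C1*exp(y*(-1/(3 + sqrt(73))^(1/3) + (3 + sqrt(73))^(1/3)/4))*sin(sqrt(3)*y*((3 + sqrt(73))^(-1/3) + (3 + sqrt(73))^(1/3)/4)) + C2*exp(y*(-1/(3 + sqrt(73))^(1/3) + (3 + sqrt(73))^(1/3)/4))*cos(sqrt(3)*y*((3 + sqrt(73))^(-1/3) + (3 + sqrt(73))^(1/3)/4)) + C3*exp(y*(-(3 + sqrt(73))^(1/3)/2 + 2/(3 + sqrt(73))^(1/3)))


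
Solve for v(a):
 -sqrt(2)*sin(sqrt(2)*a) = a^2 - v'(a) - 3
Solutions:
 v(a) = C1 + a^3/3 - 3*a - cos(sqrt(2)*a)


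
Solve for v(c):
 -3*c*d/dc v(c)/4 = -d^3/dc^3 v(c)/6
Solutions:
 v(c) = C1 + Integral(C2*airyai(6^(2/3)*c/2) + C3*airybi(6^(2/3)*c/2), c)


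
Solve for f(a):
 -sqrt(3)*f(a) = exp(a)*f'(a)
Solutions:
 f(a) = C1*exp(sqrt(3)*exp(-a))


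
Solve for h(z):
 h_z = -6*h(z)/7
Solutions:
 h(z) = C1*exp(-6*z/7)


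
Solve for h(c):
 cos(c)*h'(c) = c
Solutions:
 h(c) = C1 + Integral(c/cos(c), c)


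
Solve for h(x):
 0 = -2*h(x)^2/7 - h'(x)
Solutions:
 h(x) = 7/(C1 + 2*x)


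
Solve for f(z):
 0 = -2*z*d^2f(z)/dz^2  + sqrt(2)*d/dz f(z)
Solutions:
 f(z) = C1 + C2*z^(sqrt(2)/2 + 1)


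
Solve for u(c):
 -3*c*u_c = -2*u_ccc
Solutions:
 u(c) = C1 + Integral(C2*airyai(2^(2/3)*3^(1/3)*c/2) + C3*airybi(2^(2/3)*3^(1/3)*c/2), c)


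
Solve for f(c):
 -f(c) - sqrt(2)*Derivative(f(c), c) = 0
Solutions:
 f(c) = C1*exp(-sqrt(2)*c/2)


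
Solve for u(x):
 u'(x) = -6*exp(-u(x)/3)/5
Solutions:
 u(x) = 3*log(C1 - 2*x/5)


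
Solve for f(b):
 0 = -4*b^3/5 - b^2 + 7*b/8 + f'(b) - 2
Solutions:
 f(b) = C1 + b^4/5 + b^3/3 - 7*b^2/16 + 2*b


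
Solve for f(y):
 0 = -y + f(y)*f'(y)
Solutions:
 f(y) = -sqrt(C1 + y^2)
 f(y) = sqrt(C1 + y^2)


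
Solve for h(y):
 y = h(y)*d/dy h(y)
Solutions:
 h(y) = -sqrt(C1 + y^2)
 h(y) = sqrt(C1 + y^2)


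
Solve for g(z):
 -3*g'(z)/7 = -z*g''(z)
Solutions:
 g(z) = C1 + C2*z^(10/7)


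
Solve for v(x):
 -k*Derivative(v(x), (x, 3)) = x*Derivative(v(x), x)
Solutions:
 v(x) = C1 + Integral(C2*airyai(x*(-1/k)^(1/3)) + C3*airybi(x*(-1/k)^(1/3)), x)


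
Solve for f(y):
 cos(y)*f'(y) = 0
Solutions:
 f(y) = C1


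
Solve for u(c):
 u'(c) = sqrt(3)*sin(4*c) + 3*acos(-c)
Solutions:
 u(c) = C1 + 3*c*acos(-c) + 3*sqrt(1 - c^2) - sqrt(3)*cos(4*c)/4


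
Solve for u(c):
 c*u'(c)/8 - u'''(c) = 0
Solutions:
 u(c) = C1 + Integral(C2*airyai(c/2) + C3*airybi(c/2), c)


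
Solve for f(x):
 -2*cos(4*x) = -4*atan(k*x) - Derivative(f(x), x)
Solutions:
 f(x) = C1 - 4*Piecewise((x*atan(k*x) - log(k^2*x^2 + 1)/(2*k), Ne(k, 0)), (0, True)) + sin(4*x)/2


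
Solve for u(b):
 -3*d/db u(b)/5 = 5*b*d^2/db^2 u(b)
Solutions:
 u(b) = C1 + C2*b^(22/25)


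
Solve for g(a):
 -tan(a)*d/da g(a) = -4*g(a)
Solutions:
 g(a) = C1*sin(a)^4


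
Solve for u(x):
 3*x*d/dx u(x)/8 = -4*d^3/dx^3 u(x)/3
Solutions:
 u(x) = C1 + Integral(C2*airyai(-2^(1/3)*3^(2/3)*x/4) + C3*airybi(-2^(1/3)*3^(2/3)*x/4), x)


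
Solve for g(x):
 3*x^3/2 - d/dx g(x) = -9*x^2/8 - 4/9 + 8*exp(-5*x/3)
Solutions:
 g(x) = C1 + 3*x^4/8 + 3*x^3/8 + 4*x/9 + 24*exp(-5*x/3)/5


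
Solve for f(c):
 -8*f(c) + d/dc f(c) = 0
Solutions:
 f(c) = C1*exp(8*c)


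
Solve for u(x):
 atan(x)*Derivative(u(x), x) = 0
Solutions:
 u(x) = C1


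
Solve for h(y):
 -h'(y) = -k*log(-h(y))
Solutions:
 -li(-h(y)) = C1 + k*y


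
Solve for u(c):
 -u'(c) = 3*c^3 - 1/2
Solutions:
 u(c) = C1 - 3*c^4/4 + c/2


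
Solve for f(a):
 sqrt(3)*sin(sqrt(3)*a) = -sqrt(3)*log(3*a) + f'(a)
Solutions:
 f(a) = C1 + sqrt(3)*a*(log(a) - 1) + sqrt(3)*a*log(3) - cos(sqrt(3)*a)


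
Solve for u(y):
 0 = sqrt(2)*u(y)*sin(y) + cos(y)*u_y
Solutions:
 u(y) = C1*cos(y)^(sqrt(2))


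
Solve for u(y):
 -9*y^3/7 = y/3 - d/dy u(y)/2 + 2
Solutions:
 u(y) = C1 + 9*y^4/14 + y^2/3 + 4*y


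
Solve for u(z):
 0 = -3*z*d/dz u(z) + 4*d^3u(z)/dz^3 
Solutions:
 u(z) = C1 + Integral(C2*airyai(6^(1/3)*z/2) + C3*airybi(6^(1/3)*z/2), z)


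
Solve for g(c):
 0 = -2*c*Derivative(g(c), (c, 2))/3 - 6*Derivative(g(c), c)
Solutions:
 g(c) = C1 + C2/c^8


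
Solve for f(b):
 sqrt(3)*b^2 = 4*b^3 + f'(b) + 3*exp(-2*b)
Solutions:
 f(b) = C1 - b^4 + sqrt(3)*b^3/3 + 3*exp(-2*b)/2


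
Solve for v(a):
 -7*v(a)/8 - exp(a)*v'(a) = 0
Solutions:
 v(a) = C1*exp(7*exp(-a)/8)


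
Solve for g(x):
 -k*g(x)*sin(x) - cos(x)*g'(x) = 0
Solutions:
 g(x) = C1*exp(k*log(cos(x)))


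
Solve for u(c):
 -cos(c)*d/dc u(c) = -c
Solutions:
 u(c) = C1 + Integral(c/cos(c), c)


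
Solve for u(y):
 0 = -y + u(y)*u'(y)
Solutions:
 u(y) = -sqrt(C1 + y^2)
 u(y) = sqrt(C1 + y^2)


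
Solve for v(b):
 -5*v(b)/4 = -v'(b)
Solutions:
 v(b) = C1*exp(5*b/4)


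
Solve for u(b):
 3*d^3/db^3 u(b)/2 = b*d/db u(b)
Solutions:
 u(b) = C1 + Integral(C2*airyai(2^(1/3)*3^(2/3)*b/3) + C3*airybi(2^(1/3)*3^(2/3)*b/3), b)


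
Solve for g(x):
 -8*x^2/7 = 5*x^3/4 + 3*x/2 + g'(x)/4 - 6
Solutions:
 g(x) = C1 - 5*x^4/4 - 32*x^3/21 - 3*x^2 + 24*x


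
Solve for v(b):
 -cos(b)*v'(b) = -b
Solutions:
 v(b) = C1 + Integral(b/cos(b), b)


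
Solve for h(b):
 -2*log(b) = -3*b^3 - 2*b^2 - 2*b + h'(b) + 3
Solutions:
 h(b) = C1 + 3*b^4/4 + 2*b^3/3 + b^2 - 2*b*log(b) - b


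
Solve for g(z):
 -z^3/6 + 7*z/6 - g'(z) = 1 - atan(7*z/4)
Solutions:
 g(z) = C1 - z^4/24 + 7*z^2/12 + z*atan(7*z/4) - z - 2*log(49*z^2 + 16)/7


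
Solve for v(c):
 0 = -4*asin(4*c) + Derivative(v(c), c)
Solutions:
 v(c) = C1 + 4*c*asin(4*c) + sqrt(1 - 16*c^2)


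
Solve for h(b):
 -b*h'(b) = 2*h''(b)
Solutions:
 h(b) = C1 + C2*erf(b/2)


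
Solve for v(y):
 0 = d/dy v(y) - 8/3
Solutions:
 v(y) = C1 + 8*y/3


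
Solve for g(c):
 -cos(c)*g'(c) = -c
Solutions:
 g(c) = C1 + Integral(c/cos(c), c)


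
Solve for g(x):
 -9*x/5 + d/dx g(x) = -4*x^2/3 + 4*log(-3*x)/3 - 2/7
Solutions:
 g(x) = C1 - 4*x^3/9 + 9*x^2/10 + 4*x*log(-x)/3 + 2*x*(-17 + 14*log(3))/21


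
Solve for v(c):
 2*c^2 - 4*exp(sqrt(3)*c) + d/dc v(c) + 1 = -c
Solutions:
 v(c) = C1 - 2*c^3/3 - c^2/2 - c + 4*sqrt(3)*exp(sqrt(3)*c)/3


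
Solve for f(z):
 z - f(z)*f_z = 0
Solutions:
 f(z) = -sqrt(C1 + z^2)
 f(z) = sqrt(C1 + z^2)


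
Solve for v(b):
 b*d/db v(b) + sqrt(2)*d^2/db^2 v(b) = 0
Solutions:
 v(b) = C1 + C2*erf(2^(1/4)*b/2)


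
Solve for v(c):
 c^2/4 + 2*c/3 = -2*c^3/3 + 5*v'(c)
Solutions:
 v(c) = C1 + c^4/30 + c^3/60 + c^2/15


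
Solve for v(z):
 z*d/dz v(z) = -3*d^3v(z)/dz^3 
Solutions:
 v(z) = C1 + Integral(C2*airyai(-3^(2/3)*z/3) + C3*airybi(-3^(2/3)*z/3), z)


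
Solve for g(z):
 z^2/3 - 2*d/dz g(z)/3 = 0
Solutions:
 g(z) = C1 + z^3/6


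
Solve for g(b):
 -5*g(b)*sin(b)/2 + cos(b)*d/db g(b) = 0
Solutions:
 g(b) = C1/cos(b)^(5/2)


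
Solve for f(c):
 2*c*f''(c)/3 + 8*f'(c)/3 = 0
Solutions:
 f(c) = C1 + C2/c^3


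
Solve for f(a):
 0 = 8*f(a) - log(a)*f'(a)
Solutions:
 f(a) = C1*exp(8*li(a))


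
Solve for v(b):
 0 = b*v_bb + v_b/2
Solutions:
 v(b) = C1 + C2*sqrt(b)


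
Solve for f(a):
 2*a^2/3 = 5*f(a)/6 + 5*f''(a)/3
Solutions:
 f(a) = C1*sin(sqrt(2)*a/2) + C2*cos(sqrt(2)*a/2) + 4*a^2/5 - 16/5


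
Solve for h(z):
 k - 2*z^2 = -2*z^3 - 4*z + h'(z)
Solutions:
 h(z) = C1 + k*z + z^4/2 - 2*z^3/3 + 2*z^2


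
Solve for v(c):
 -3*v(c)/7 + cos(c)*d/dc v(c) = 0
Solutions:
 v(c) = C1*(sin(c) + 1)^(3/14)/(sin(c) - 1)^(3/14)


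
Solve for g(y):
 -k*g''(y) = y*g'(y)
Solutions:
 g(y) = C1 + C2*sqrt(k)*erf(sqrt(2)*y*sqrt(1/k)/2)


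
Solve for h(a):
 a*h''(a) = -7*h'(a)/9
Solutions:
 h(a) = C1 + C2*a^(2/9)


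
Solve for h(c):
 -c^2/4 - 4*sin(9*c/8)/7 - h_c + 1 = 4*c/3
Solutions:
 h(c) = C1 - c^3/12 - 2*c^2/3 + c + 32*cos(9*c/8)/63


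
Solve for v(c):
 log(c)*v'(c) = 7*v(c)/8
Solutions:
 v(c) = C1*exp(7*li(c)/8)


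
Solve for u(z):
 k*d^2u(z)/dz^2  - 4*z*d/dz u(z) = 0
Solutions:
 u(z) = C1 + C2*erf(sqrt(2)*z*sqrt(-1/k))/sqrt(-1/k)


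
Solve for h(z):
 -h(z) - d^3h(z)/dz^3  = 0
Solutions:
 h(z) = C3*exp(-z) + (C1*sin(sqrt(3)*z/2) + C2*cos(sqrt(3)*z/2))*exp(z/2)


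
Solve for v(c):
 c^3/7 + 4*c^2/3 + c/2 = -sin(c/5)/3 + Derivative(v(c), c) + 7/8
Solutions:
 v(c) = C1 + c^4/28 + 4*c^3/9 + c^2/4 - 7*c/8 - 5*cos(c/5)/3


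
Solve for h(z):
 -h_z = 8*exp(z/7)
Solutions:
 h(z) = C1 - 56*exp(z/7)


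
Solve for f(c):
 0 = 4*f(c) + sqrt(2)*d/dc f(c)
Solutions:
 f(c) = C1*exp(-2*sqrt(2)*c)


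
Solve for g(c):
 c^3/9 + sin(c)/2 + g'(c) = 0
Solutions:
 g(c) = C1 - c^4/36 + cos(c)/2


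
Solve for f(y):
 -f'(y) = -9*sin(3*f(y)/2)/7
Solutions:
 -9*y/7 + log(cos(3*f(y)/2) - 1)/3 - log(cos(3*f(y)/2) + 1)/3 = C1


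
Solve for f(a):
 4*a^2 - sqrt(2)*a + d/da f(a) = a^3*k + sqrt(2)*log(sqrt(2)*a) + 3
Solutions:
 f(a) = C1 + a^4*k/4 - 4*a^3/3 + sqrt(2)*a^2/2 + sqrt(2)*a*log(a) - sqrt(2)*a + sqrt(2)*a*log(2)/2 + 3*a


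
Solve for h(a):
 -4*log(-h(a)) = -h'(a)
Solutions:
 -li(-h(a)) = C1 + 4*a


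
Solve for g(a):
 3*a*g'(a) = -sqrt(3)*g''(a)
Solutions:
 g(a) = C1 + C2*erf(sqrt(2)*3^(1/4)*a/2)


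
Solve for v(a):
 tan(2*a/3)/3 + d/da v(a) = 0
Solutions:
 v(a) = C1 + log(cos(2*a/3))/2


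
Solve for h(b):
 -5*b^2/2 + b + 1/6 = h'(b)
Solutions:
 h(b) = C1 - 5*b^3/6 + b^2/2 + b/6


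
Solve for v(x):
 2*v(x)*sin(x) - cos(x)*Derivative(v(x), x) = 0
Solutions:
 v(x) = C1/cos(x)^2


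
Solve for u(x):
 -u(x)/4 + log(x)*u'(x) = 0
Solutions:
 u(x) = C1*exp(li(x)/4)


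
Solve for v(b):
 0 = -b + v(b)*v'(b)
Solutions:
 v(b) = -sqrt(C1 + b^2)
 v(b) = sqrt(C1 + b^2)


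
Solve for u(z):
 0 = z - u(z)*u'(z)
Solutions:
 u(z) = -sqrt(C1 + z^2)
 u(z) = sqrt(C1 + z^2)


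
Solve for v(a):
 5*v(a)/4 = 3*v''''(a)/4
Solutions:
 v(a) = C1*exp(-3^(3/4)*5^(1/4)*a/3) + C2*exp(3^(3/4)*5^(1/4)*a/3) + C3*sin(3^(3/4)*5^(1/4)*a/3) + C4*cos(3^(3/4)*5^(1/4)*a/3)


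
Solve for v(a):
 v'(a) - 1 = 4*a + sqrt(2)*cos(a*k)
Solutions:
 v(a) = C1 + 2*a^2 + a + sqrt(2)*sin(a*k)/k


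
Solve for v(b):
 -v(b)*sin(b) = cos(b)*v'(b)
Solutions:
 v(b) = C1*cos(b)


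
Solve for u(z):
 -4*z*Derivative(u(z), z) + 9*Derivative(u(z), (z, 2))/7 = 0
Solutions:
 u(z) = C1 + C2*erfi(sqrt(14)*z/3)


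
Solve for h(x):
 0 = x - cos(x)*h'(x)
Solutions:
 h(x) = C1 + Integral(x/cos(x), x)


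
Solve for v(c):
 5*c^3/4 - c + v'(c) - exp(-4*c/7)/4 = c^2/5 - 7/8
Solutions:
 v(c) = C1 - 5*c^4/16 + c^3/15 + c^2/2 - 7*c/8 - 7*exp(-4*c/7)/16


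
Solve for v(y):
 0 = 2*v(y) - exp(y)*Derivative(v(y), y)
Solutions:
 v(y) = C1*exp(-2*exp(-y))


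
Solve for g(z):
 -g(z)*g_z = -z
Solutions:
 g(z) = -sqrt(C1 + z^2)
 g(z) = sqrt(C1 + z^2)


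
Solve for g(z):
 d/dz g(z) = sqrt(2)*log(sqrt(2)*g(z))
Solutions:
 -sqrt(2)*Integral(1/(2*log(_y) + log(2)), (_y, g(z))) = C1 - z


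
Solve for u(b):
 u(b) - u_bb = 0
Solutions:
 u(b) = C1*exp(-b) + C2*exp(b)


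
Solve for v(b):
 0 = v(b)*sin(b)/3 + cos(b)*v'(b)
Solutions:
 v(b) = C1*cos(b)^(1/3)


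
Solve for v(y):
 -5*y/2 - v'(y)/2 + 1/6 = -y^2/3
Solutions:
 v(y) = C1 + 2*y^3/9 - 5*y^2/2 + y/3


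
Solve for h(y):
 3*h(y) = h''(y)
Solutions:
 h(y) = C1*exp(-sqrt(3)*y) + C2*exp(sqrt(3)*y)


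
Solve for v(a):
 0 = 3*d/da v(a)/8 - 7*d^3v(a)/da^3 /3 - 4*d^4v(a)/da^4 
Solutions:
 v(a) = C1 + C2*exp(-a*(49/(27*sqrt(4503) + 1844)^(1/3) + 14 + (27*sqrt(4503) + 1844)^(1/3))/72)*sin(sqrt(3)*a*(-(27*sqrt(4503) + 1844)^(1/3) + 49/(27*sqrt(4503) + 1844)^(1/3))/72) + C3*exp(-a*(49/(27*sqrt(4503) + 1844)^(1/3) + 14 + (27*sqrt(4503) + 1844)^(1/3))/72)*cos(sqrt(3)*a*(-(27*sqrt(4503) + 1844)^(1/3) + 49/(27*sqrt(4503) + 1844)^(1/3))/72) + C4*exp(a*(-7 + 49/(27*sqrt(4503) + 1844)^(1/3) + (27*sqrt(4503) + 1844)^(1/3))/36)


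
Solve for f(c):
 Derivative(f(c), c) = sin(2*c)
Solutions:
 f(c) = C1 - cos(2*c)/2


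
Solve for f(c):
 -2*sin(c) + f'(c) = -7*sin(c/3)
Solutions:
 f(c) = C1 + 21*cos(c/3) - 2*cos(c)


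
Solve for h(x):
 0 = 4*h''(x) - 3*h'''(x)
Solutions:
 h(x) = C1 + C2*x + C3*exp(4*x/3)


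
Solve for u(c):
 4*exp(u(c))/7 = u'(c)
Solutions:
 u(c) = log(-1/(C1 + 4*c)) + log(7)


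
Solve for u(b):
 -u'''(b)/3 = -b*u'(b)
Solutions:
 u(b) = C1 + Integral(C2*airyai(3^(1/3)*b) + C3*airybi(3^(1/3)*b), b)


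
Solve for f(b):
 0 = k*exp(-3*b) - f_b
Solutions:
 f(b) = C1 - k*exp(-3*b)/3


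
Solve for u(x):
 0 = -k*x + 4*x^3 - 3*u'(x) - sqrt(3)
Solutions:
 u(x) = C1 - k*x^2/6 + x^4/3 - sqrt(3)*x/3


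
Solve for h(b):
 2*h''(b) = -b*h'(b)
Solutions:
 h(b) = C1 + C2*erf(b/2)


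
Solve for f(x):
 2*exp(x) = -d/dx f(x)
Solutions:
 f(x) = C1 - 2*exp(x)


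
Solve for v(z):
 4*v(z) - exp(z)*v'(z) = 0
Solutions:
 v(z) = C1*exp(-4*exp(-z))


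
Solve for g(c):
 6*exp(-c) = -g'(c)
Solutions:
 g(c) = C1 + 6*exp(-c)


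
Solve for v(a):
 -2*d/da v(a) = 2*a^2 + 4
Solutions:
 v(a) = C1 - a^3/3 - 2*a


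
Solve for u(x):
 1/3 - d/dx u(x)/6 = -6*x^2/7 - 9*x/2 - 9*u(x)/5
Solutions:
 u(x) = C1*exp(54*x/5) - 10*x^2/21 - 2935*x/1134 - 26015/61236


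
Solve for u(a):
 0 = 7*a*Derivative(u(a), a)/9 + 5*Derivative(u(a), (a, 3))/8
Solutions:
 u(a) = C1 + Integral(C2*airyai(-2*525^(1/3)*a/15) + C3*airybi(-2*525^(1/3)*a/15), a)


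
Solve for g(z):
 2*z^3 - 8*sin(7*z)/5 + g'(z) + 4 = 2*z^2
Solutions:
 g(z) = C1 - z^4/2 + 2*z^3/3 - 4*z - 8*cos(7*z)/35


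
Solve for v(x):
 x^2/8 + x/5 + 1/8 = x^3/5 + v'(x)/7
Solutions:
 v(x) = C1 - 7*x^4/20 + 7*x^3/24 + 7*x^2/10 + 7*x/8


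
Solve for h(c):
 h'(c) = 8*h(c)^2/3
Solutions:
 h(c) = -3/(C1 + 8*c)


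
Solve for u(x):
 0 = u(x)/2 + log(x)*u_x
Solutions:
 u(x) = C1*exp(-li(x)/2)


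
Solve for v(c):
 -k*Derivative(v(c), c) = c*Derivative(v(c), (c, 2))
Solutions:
 v(c) = C1 + c^(1 - re(k))*(C2*sin(log(c)*Abs(im(k))) + C3*cos(log(c)*im(k)))


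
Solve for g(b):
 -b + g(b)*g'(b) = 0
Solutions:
 g(b) = -sqrt(C1 + b^2)
 g(b) = sqrt(C1 + b^2)


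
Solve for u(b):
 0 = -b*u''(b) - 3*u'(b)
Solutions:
 u(b) = C1 + C2/b^2


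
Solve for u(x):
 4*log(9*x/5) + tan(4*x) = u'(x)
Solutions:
 u(x) = C1 + 4*x*log(x) - 4*x*log(5) - 4*x + 8*x*log(3) - log(cos(4*x))/4


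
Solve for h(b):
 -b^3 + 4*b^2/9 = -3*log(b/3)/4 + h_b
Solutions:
 h(b) = C1 - b^4/4 + 4*b^3/27 + 3*b*log(b)/4 - 3*b*log(3)/4 - 3*b/4


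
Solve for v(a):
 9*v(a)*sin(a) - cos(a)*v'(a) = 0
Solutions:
 v(a) = C1/cos(a)^9


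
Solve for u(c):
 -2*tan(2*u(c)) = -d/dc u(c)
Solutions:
 u(c) = -asin(C1*exp(4*c))/2 + pi/2
 u(c) = asin(C1*exp(4*c))/2


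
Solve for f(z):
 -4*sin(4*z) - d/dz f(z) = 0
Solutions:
 f(z) = C1 + cos(4*z)


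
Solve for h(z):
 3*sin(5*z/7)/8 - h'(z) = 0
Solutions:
 h(z) = C1 - 21*cos(5*z/7)/40


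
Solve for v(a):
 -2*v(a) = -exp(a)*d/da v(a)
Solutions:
 v(a) = C1*exp(-2*exp(-a))


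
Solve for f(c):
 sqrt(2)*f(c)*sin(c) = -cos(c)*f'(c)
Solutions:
 f(c) = C1*cos(c)^(sqrt(2))


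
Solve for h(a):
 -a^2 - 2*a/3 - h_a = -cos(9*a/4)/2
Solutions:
 h(a) = C1 - a^3/3 - a^2/3 + 2*sin(9*a/4)/9


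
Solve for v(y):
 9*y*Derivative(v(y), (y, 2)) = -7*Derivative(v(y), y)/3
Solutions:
 v(y) = C1 + C2*y^(20/27)


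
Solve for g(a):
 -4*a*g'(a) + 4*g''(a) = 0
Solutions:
 g(a) = C1 + C2*erfi(sqrt(2)*a/2)


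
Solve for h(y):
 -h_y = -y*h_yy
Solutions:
 h(y) = C1 + C2*y^2


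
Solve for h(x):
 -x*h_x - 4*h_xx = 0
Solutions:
 h(x) = C1 + C2*erf(sqrt(2)*x/4)


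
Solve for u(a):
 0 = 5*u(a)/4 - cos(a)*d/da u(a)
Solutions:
 u(a) = C1*(sin(a) + 1)^(5/8)/(sin(a) - 1)^(5/8)


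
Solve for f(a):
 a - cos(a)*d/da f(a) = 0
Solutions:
 f(a) = C1 + Integral(a/cos(a), a)


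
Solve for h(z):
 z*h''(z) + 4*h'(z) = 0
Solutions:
 h(z) = C1 + C2/z^3


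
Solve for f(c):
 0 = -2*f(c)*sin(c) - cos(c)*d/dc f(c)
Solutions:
 f(c) = C1*cos(c)^2


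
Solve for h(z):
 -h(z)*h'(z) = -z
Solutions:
 h(z) = -sqrt(C1 + z^2)
 h(z) = sqrt(C1 + z^2)


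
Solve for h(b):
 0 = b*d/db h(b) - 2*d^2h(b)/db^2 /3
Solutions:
 h(b) = C1 + C2*erfi(sqrt(3)*b/2)


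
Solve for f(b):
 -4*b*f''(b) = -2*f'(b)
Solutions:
 f(b) = C1 + C2*b^(3/2)


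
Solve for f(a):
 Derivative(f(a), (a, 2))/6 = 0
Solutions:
 f(a) = C1 + C2*a


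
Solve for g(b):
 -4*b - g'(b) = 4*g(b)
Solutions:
 g(b) = C1*exp(-4*b) - b + 1/4


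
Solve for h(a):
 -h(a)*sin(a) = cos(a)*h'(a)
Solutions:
 h(a) = C1*cos(a)


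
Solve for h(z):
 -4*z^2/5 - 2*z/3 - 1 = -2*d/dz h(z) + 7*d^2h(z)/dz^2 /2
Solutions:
 h(z) = C1 + C2*exp(4*z/7) + 2*z^3/15 + 13*z^2/15 + 53*z/15


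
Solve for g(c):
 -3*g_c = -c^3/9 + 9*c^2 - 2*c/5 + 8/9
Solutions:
 g(c) = C1 + c^4/108 - c^3 + c^2/15 - 8*c/27


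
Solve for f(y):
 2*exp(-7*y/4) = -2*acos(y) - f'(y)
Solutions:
 f(y) = C1 - 2*y*acos(y) + 2*sqrt(1 - y^2) + 8*exp(-7*y/4)/7


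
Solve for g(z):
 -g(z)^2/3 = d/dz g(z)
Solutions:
 g(z) = 3/(C1 + z)


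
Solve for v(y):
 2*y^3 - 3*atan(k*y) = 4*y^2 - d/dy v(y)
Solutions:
 v(y) = C1 - y^4/2 + 4*y^3/3 + 3*Piecewise((y*atan(k*y) - log(k^2*y^2 + 1)/(2*k), Ne(k, 0)), (0, True))


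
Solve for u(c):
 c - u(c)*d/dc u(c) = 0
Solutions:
 u(c) = -sqrt(C1 + c^2)
 u(c) = sqrt(C1 + c^2)


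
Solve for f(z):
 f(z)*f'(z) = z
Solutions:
 f(z) = -sqrt(C1 + z^2)
 f(z) = sqrt(C1 + z^2)


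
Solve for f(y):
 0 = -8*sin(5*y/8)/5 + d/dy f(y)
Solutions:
 f(y) = C1 - 64*cos(5*y/8)/25


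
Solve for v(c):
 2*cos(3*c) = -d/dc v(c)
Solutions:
 v(c) = C1 - 2*sin(3*c)/3


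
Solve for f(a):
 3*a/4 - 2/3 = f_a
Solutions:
 f(a) = C1 + 3*a^2/8 - 2*a/3


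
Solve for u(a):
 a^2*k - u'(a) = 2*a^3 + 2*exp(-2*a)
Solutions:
 u(a) = C1 - a^4/2 + a^3*k/3 + exp(-2*a)


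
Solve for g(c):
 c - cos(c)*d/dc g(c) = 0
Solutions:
 g(c) = C1 + Integral(c/cos(c), c)


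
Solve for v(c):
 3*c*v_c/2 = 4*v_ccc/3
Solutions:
 v(c) = C1 + Integral(C2*airyai(3^(2/3)*c/2) + C3*airybi(3^(2/3)*c/2), c)


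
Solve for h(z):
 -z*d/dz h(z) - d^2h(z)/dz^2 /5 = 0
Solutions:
 h(z) = C1 + C2*erf(sqrt(10)*z/2)


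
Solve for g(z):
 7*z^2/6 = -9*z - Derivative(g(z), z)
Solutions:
 g(z) = C1 - 7*z^3/18 - 9*z^2/2


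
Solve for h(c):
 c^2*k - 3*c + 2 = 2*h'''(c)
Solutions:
 h(c) = C1 + C2*c + C3*c^2 + c^5*k/120 - c^4/16 + c^3/6


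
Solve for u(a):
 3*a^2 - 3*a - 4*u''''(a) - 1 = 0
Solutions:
 u(a) = C1 + C2*a + C3*a^2 + C4*a^3 + a^6/480 - a^5/160 - a^4/96


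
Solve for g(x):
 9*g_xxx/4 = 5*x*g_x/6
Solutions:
 g(x) = C1 + Integral(C2*airyai(10^(1/3)*x/3) + C3*airybi(10^(1/3)*x/3), x)


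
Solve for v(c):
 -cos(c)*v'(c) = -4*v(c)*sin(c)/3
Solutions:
 v(c) = C1/cos(c)^(4/3)


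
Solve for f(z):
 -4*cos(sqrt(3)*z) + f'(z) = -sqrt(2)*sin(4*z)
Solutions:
 f(z) = C1 + 4*sqrt(3)*sin(sqrt(3)*z)/3 + sqrt(2)*cos(4*z)/4


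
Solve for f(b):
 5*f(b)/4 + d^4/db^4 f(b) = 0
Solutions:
 f(b) = (C1*sin(5^(1/4)*b/2) + C2*cos(5^(1/4)*b/2))*exp(-5^(1/4)*b/2) + (C3*sin(5^(1/4)*b/2) + C4*cos(5^(1/4)*b/2))*exp(5^(1/4)*b/2)


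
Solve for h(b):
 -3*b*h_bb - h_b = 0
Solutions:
 h(b) = C1 + C2*b^(2/3)


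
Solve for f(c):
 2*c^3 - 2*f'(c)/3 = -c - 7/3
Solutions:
 f(c) = C1 + 3*c^4/4 + 3*c^2/4 + 7*c/2


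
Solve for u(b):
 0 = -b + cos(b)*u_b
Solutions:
 u(b) = C1 + Integral(b/cos(b), b)


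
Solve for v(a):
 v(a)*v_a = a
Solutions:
 v(a) = -sqrt(C1 + a^2)
 v(a) = sqrt(C1 + a^2)


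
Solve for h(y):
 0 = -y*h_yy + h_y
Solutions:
 h(y) = C1 + C2*y^2


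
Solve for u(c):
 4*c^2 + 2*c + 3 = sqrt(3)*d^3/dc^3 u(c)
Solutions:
 u(c) = C1 + C2*c + C3*c^2 + sqrt(3)*c^5/45 + sqrt(3)*c^4/36 + sqrt(3)*c^3/6


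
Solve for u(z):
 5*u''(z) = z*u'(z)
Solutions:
 u(z) = C1 + C2*erfi(sqrt(10)*z/10)


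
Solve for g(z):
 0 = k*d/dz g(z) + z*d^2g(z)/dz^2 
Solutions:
 g(z) = C1 + z^(1 - re(k))*(C2*sin(log(z)*Abs(im(k))) + C3*cos(log(z)*im(k)))


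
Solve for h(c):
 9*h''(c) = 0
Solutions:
 h(c) = C1 + C2*c


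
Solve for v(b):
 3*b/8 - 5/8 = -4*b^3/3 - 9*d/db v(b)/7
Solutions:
 v(b) = C1 - 7*b^4/27 - 7*b^2/48 + 35*b/72


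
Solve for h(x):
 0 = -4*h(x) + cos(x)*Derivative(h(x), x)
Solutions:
 h(x) = C1*(sin(x)^2 + 2*sin(x) + 1)/(sin(x)^2 - 2*sin(x) + 1)


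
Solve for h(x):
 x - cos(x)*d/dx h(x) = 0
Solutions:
 h(x) = C1 + Integral(x/cos(x), x)


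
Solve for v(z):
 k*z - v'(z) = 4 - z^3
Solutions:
 v(z) = C1 + k*z^2/2 + z^4/4 - 4*z


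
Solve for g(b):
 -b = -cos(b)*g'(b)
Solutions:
 g(b) = C1 + Integral(b/cos(b), b)


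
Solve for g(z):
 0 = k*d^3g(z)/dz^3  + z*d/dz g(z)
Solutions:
 g(z) = C1 + Integral(C2*airyai(z*(-1/k)^(1/3)) + C3*airybi(z*(-1/k)^(1/3)), z)


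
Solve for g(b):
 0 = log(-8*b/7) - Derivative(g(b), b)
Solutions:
 g(b) = C1 + b*log(-b) + b*(-log(7) - 1 + 3*log(2))


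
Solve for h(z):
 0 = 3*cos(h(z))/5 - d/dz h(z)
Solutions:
 -3*z/5 - log(sin(h(z)) - 1)/2 + log(sin(h(z)) + 1)/2 = C1


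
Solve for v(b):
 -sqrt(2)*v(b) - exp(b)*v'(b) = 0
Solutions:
 v(b) = C1*exp(sqrt(2)*exp(-b))


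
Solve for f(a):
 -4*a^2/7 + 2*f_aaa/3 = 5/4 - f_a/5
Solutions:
 f(a) = C1 + C2*sin(sqrt(30)*a/10) + C3*cos(sqrt(30)*a/10) + 20*a^3/21 - 1075*a/84


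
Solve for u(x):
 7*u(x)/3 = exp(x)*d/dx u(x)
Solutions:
 u(x) = C1*exp(-7*exp(-x)/3)


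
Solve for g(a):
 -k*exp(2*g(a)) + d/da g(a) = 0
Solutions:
 g(a) = log(-sqrt(-1/(C1 + a*k))) - log(2)/2
 g(a) = log(-1/(C1 + a*k))/2 - log(2)/2


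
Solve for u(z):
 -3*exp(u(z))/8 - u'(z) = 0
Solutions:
 u(z) = log(1/(C1 + 3*z)) + 3*log(2)


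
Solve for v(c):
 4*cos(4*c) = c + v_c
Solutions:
 v(c) = C1 - c^2/2 + sin(4*c)


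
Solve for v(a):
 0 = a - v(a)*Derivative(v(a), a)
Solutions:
 v(a) = -sqrt(C1 + a^2)
 v(a) = sqrt(C1 + a^2)


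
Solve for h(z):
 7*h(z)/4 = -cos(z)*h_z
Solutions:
 h(z) = C1*(sin(z) - 1)^(7/8)/(sin(z) + 1)^(7/8)


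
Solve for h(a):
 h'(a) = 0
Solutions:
 h(a) = C1


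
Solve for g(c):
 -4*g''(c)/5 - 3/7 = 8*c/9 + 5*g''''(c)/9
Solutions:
 g(c) = C1 + C2*c + C3*sin(6*c/5) + C4*cos(6*c/5) - 5*c^3/27 - 15*c^2/56


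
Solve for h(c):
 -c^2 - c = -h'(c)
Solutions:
 h(c) = C1 + c^3/3 + c^2/2


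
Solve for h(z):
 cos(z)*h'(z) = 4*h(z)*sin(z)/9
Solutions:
 h(z) = C1/cos(z)^(4/9)


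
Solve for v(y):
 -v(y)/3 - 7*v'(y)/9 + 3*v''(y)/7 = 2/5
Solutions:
 v(y) = C1*exp(y*(49 - sqrt(4669))/54) + C2*exp(y*(49 + sqrt(4669))/54) - 6/5


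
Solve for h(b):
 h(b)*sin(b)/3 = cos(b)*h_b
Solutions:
 h(b) = C1/cos(b)^(1/3)


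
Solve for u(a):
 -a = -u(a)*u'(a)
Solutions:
 u(a) = -sqrt(C1 + a^2)
 u(a) = sqrt(C1 + a^2)


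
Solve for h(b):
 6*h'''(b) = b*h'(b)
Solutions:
 h(b) = C1 + Integral(C2*airyai(6^(2/3)*b/6) + C3*airybi(6^(2/3)*b/6), b)


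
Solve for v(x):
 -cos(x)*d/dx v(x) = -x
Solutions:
 v(x) = C1 + Integral(x/cos(x), x)


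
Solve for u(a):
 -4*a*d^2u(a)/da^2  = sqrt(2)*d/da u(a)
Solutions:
 u(a) = C1 + C2*a^(1 - sqrt(2)/4)


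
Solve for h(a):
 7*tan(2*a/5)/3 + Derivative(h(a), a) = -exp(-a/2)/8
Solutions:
 h(a) = C1 - 35*log(tan(2*a/5)^2 + 1)/12 + exp(-a/2)/4


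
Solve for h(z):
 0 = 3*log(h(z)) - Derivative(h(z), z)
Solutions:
 li(h(z)) = C1 + 3*z


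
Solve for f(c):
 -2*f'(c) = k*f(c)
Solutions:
 f(c) = C1*exp(-c*k/2)


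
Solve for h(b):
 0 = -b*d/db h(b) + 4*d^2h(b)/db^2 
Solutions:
 h(b) = C1 + C2*erfi(sqrt(2)*b/4)


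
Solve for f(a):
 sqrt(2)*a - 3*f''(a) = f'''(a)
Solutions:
 f(a) = C1 + C2*a + C3*exp(-3*a) + sqrt(2)*a^3/18 - sqrt(2)*a^2/18


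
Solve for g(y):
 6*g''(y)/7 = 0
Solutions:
 g(y) = C1 + C2*y


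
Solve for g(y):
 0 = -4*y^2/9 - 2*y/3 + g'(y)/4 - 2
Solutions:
 g(y) = C1 + 16*y^3/27 + 4*y^2/3 + 8*y


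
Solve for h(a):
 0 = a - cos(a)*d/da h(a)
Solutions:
 h(a) = C1 + Integral(a/cos(a), a)


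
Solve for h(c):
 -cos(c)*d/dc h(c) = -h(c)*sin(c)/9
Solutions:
 h(c) = C1/cos(c)^(1/9)


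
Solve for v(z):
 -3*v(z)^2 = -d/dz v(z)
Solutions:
 v(z) = -1/(C1 + 3*z)


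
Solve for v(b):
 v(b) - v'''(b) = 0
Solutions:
 v(b) = C3*exp(b) + (C1*sin(sqrt(3)*b/2) + C2*cos(sqrt(3)*b/2))*exp(-b/2)


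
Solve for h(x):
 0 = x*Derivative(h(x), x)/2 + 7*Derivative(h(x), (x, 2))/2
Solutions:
 h(x) = C1 + C2*erf(sqrt(14)*x/14)


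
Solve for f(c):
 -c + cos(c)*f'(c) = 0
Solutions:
 f(c) = C1 + Integral(c/cos(c), c)


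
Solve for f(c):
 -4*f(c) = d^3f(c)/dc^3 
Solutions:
 f(c) = C3*exp(-2^(2/3)*c) + (C1*sin(2^(2/3)*sqrt(3)*c/2) + C2*cos(2^(2/3)*sqrt(3)*c/2))*exp(2^(2/3)*c/2)


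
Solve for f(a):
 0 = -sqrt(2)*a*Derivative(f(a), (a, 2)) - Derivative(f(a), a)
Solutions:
 f(a) = C1 + C2*a^(1 - sqrt(2)/2)


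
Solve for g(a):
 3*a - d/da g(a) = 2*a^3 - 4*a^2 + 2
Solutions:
 g(a) = C1 - a^4/2 + 4*a^3/3 + 3*a^2/2 - 2*a


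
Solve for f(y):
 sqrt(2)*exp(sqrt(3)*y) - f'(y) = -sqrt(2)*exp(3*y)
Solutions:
 f(y) = C1 + sqrt(2)*exp(3*y)/3 + sqrt(6)*exp(sqrt(3)*y)/3


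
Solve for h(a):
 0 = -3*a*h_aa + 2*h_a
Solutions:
 h(a) = C1 + C2*a^(5/3)


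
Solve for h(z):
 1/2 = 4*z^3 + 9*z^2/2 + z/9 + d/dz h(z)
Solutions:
 h(z) = C1 - z^4 - 3*z^3/2 - z^2/18 + z/2


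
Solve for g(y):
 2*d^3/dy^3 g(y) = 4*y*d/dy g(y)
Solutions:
 g(y) = C1 + Integral(C2*airyai(2^(1/3)*y) + C3*airybi(2^(1/3)*y), y)


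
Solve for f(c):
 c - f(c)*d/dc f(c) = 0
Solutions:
 f(c) = -sqrt(C1 + c^2)
 f(c) = sqrt(C1 + c^2)


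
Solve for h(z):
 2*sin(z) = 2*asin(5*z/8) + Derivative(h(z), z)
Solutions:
 h(z) = C1 - 2*z*asin(5*z/8) - 2*sqrt(64 - 25*z^2)/5 - 2*cos(z)


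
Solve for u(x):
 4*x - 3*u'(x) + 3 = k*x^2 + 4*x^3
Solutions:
 u(x) = C1 - k*x^3/9 - x^4/3 + 2*x^2/3 + x


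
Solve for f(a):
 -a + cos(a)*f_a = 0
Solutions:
 f(a) = C1 + Integral(a/cos(a), a)


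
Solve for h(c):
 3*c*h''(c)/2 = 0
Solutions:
 h(c) = C1 + C2*c


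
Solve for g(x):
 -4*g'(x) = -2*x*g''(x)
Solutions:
 g(x) = C1 + C2*x^3


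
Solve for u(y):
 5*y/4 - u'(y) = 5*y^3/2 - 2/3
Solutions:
 u(y) = C1 - 5*y^4/8 + 5*y^2/8 + 2*y/3


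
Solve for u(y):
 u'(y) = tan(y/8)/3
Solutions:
 u(y) = C1 - 8*log(cos(y/8))/3


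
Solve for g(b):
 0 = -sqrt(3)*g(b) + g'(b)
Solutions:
 g(b) = C1*exp(sqrt(3)*b)


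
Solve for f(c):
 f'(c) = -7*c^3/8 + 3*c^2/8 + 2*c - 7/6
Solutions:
 f(c) = C1 - 7*c^4/32 + c^3/8 + c^2 - 7*c/6


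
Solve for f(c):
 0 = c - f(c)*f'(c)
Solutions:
 f(c) = -sqrt(C1 + c^2)
 f(c) = sqrt(C1 + c^2)


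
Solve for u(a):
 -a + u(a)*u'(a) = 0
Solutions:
 u(a) = -sqrt(C1 + a^2)
 u(a) = sqrt(C1 + a^2)


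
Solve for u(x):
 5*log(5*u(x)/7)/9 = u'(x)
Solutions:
 -9*Integral(1/(log(_y) - log(7) + log(5)), (_y, u(x)))/5 = C1 - x


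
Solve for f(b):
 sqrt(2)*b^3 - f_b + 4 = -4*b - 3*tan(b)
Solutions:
 f(b) = C1 + sqrt(2)*b^4/4 + 2*b^2 + 4*b - 3*log(cos(b))


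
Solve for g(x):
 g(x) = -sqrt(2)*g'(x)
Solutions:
 g(x) = C1*exp(-sqrt(2)*x/2)


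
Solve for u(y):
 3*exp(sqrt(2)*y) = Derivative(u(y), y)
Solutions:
 u(y) = C1 + 3*sqrt(2)*exp(sqrt(2)*y)/2


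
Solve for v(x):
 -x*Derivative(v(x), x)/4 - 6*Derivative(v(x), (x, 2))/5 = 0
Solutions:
 v(x) = C1 + C2*erf(sqrt(15)*x/12)


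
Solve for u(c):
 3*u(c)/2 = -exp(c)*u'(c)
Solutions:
 u(c) = C1*exp(3*exp(-c)/2)


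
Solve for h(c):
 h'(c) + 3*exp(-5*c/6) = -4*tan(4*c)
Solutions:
 h(c) = C1 - log(tan(4*c)^2 + 1)/2 + 18*exp(-5*c/6)/5


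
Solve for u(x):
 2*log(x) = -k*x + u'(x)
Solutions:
 u(x) = C1 + k*x^2/2 + 2*x*log(x) - 2*x


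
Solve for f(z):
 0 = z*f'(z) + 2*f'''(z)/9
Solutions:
 f(z) = C1 + Integral(C2*airyai(-6^(2/3)*z/2) + C3*airybi(-6^(2/3)*z/2), z)


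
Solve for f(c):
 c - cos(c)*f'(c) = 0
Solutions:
 f(c) = C1 + Integral(c/cos(c), c)


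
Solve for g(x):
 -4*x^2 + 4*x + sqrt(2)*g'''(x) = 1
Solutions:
 g(x) = C1 + C2*x + C3*x^2 + sqrt(2)*x^5/30 - sqrt(2)*x^4/12 + sqrt(2)*x^3/12


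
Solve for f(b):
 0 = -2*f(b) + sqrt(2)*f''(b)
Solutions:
 f(b) = C1*exp(-2^(1/4)*b) + C2*exp(2^(1/4)*b)


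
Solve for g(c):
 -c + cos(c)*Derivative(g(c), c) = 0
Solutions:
 g(c) = C1 + Integral(c/cos(c), c)


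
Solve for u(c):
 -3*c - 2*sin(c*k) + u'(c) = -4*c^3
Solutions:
 u(c) = C1 - c^4 + 3*c^2/2 - 2*cos(c*k)/k


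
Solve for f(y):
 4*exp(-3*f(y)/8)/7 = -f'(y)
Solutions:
 f(y) = 8*log(C1 - 3*y/14)/3
 f(y) = 8*log(7^(2/3)*(-3^(1/3) - 3^(5/6)*I)*(C1 - 4*y)^(1/3)/28)
 f(y) = 8*log(7^(2/3)*(-3^(1/3) + 3^(5/6)*I)*(C1 - 4*y)^(1/3)/28)


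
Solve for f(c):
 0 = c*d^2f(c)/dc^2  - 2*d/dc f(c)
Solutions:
 f(c) = C1 + C2*c^3


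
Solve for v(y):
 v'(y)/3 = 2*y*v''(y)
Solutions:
 v(y) = C1 + C2*y^(7/6)


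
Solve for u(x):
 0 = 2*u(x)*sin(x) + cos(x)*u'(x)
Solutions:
 u(x) = C1*cos(x)^2


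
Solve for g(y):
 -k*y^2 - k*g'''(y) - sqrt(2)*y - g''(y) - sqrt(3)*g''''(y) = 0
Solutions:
 g(y) = C1 + C2*y + C3*exp(sqrt(3)*y*(-k + sqrt(k^2 - 4*sqrt(3)))/6) + C4*exp(-sqrt(3)*y*(k + sqrt(k^2 - 4*sqrt(3)))/6) - k*y^4/12 + k*y^2*(-k^2 + sqrt(2)/2 + sqrt(3)) + y^3*(2*k^2 - sqrt(2))/6


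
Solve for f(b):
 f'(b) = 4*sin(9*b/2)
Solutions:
 f(b) = C1 - 8*cos(9*b/2)/9


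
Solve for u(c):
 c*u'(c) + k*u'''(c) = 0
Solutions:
 u(c) = C1 + Integral(C2*airyai(c*(-1/k)^(1/3)) + C3*airybi(c*(-1/k)^(1/3)), c)


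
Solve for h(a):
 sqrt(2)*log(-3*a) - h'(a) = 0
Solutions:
 h(a) = C1 + sqrt(2)*a*log(-a) + sqrt(2)*a*(-1 + log(3))


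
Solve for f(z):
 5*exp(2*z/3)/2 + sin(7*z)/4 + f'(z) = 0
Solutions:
 f(z) = C1 - 15*exp(2*z/3)/4 + cos(7*z)/28


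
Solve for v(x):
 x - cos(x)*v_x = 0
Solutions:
 v(x) = C1 + Integral(x/cos(x), x)


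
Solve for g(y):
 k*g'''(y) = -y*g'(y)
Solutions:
 g(y) = C1 + Integral(C2*airyai(y*(-1/k)^(1/3)) + C3*airybi(y*(-1/k)^(1/3)), y)


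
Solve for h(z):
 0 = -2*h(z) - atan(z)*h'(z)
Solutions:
 h(z) = C1*exp(-2*Integral(1/atan(z), z))


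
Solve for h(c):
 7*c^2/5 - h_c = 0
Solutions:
 h(c) = C1 + 7*c^3/15


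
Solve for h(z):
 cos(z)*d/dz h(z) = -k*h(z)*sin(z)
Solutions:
 h(z) = C1*exp(k*log(cos(z)))


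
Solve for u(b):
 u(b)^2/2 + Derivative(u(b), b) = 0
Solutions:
 u(b) = 2/(C1 + b)


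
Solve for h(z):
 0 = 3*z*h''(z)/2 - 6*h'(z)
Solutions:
 h(z) = C1 + C2*z^5


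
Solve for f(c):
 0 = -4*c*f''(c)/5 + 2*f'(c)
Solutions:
 f(c) = C1 + C2*c^(7/2)
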